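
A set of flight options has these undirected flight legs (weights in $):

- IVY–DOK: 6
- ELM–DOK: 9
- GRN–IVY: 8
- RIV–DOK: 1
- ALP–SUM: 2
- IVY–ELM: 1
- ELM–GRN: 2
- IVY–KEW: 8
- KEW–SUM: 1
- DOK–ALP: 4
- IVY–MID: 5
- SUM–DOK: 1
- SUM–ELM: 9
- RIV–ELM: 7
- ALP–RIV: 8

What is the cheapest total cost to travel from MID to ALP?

Candidate routes:
MID → IVY → ELM → SUM → ALP: 5+1+9+2 = 17
MID → IVY → DOK → ALP: 5+6+4 = 15
MID → IVY → DOK → SUM → ALP: 5+6+1+2 = 14
MID → IVY → KEW → SUM → ALP: 5+8+1+2 = 16
Cheapest is MID → IVY → DOK → SUM → ALP at $14.

$14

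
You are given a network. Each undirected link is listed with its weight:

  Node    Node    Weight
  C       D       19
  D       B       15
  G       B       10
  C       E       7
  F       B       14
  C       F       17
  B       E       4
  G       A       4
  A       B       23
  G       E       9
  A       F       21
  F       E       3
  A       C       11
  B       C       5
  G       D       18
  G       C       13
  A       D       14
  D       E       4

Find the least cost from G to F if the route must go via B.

17

Best G to B: G–B costing 10
Best B to F: B–E–F costing 7
Total via B: 10 + 7 = 17.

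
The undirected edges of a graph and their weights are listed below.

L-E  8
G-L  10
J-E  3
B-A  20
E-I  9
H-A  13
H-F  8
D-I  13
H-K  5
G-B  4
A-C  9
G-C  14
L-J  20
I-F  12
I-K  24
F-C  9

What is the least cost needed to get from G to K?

36

Compare a few routes:
G → C → A → H → K: 14+9+13+5 = 41
G → C → F → H → K: 14+9+8+5 = 36
Cheapest is G → C → F → H → K at 36.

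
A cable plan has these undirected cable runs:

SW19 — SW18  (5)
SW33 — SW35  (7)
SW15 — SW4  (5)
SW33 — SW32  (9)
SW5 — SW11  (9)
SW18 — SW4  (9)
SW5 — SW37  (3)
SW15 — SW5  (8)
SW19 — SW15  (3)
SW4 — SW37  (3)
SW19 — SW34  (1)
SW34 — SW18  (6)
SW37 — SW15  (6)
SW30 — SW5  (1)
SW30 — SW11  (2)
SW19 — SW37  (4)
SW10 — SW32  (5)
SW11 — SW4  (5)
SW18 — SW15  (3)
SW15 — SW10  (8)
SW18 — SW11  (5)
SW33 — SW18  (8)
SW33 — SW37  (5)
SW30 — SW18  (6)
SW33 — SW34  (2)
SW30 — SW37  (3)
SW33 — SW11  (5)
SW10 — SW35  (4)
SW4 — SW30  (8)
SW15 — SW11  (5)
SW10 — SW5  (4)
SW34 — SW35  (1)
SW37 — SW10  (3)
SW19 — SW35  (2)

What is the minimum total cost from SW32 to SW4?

11

Shortest distances from SW32:
SW32: 0
SW10: 5  (via SW32)
SW37: 8  (via SW10)
SW33: 9  (via SW32)
SW5: 9  (via SW10)
SW35: 9  (via SW10)
SW30: 10  (via SW5)
SW34: 10  (via SW35)
SW19: 11  (via SW35)
SW4: 11  (via SW37)
Shortest route: SW32 → SW10 → SW37 → SW4 = 11.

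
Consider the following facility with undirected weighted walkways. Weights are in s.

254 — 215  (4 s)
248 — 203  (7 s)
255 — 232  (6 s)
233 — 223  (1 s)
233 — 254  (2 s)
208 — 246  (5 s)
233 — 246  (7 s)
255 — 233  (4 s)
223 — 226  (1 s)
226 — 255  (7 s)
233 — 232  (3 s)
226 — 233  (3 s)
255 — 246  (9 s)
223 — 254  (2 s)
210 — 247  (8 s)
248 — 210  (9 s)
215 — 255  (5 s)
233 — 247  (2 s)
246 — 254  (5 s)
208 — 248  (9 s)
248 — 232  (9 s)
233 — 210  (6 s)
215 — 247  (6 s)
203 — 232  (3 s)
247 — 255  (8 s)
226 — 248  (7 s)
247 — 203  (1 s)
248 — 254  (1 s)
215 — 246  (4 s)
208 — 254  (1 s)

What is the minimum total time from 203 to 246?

Enumerating some paths:
203–247–233–223–254–246: 1+2+1+2+5 = 11
203–247–233–246: 1+2+7 = 10
203–247–233–254–208–246: 1+2+2+1+5 = 11
203–247–215–246: 1+6+4 = 11
The minimum is 10 s via 203–247–233–246.

10 s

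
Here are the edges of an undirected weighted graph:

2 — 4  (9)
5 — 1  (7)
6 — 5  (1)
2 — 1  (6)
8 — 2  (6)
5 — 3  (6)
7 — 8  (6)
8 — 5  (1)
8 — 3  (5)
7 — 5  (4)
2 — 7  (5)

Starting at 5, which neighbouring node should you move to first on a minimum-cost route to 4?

8

Candidate routes:
5–8–2–4: 1+6+9 = 16
5–7–2–4: 4+5+9 = 18
5–8–7–2–4: 1+6+5+9 = 21
5–1–2–4: 7+6+9 = 22
The minimum is 16 via 5–8–2–4.
So from 5 the first move is to 8.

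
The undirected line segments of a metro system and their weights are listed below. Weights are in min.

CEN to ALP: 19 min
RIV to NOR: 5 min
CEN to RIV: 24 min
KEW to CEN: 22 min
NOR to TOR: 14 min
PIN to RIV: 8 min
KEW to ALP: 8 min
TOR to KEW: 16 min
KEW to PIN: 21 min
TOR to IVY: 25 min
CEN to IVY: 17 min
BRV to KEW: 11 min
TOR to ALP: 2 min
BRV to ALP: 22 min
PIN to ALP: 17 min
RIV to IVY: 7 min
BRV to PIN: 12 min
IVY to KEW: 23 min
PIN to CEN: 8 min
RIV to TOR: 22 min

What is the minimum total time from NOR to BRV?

Enumerating some paths:
NOR → TOR → ALP → KEW → BRV: 14+2+8+11 = 35
NOR → RIV → PIN → BRV: 5+8+12 = 25
NOR → TOR → ALP → BRV: 14+2+22 = 38
The minimum is 25 min via NOR → RIV → PIN → BRV.

25 min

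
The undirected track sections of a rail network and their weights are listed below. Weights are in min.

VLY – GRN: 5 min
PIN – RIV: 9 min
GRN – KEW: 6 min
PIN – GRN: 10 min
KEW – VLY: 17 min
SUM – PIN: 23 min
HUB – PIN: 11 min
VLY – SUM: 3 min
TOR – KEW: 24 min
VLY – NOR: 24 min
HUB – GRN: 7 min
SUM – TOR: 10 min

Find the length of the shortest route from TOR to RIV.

37 min

Shortest distances from TOR:
TOR: 0
SUM: 10  (via TOR)
VLY: 13  (via SUM)
GRN: 18  (via VLY)
KEW: 24  (via TOR)
HUB: 25  (via GRN)
PIN: 28  (via GRN)
NOR: 37  (via VLY)
RIV: 37  (via PIN)
Shortest route: TOR–SUM–VLY–GRN–PIN–RIV = 37 min.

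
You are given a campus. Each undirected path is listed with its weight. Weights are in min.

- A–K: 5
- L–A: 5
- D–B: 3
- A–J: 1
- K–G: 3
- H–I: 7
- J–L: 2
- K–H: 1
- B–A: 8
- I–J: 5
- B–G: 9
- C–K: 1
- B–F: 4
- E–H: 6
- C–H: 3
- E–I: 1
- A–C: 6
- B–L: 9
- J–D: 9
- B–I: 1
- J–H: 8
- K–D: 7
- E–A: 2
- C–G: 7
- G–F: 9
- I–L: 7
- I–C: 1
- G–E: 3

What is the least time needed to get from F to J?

9 min

Compare a few routes:
F → B → A → J: 4+8+1 = 13
F → B → I → E → A → J: 4+1+1+2+1 = 9
F → B → I → J: 4+1+5 = 10
Cheapest is F → B → I → E → A → J at 9 min.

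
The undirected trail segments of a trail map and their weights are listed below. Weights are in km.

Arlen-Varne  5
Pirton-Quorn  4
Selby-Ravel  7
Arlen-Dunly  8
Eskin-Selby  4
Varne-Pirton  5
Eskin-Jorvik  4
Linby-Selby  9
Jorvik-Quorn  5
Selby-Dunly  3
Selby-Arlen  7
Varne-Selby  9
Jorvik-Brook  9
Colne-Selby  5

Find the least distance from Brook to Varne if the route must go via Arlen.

Best Brook to Arlen: Brook → Jorvik → Eskin → Selby → Arlen costing 24
Best Arlen to Varne: Arlen → Varne costing 5
Total via Arlen: 24 + 5 = 29 km.

29 km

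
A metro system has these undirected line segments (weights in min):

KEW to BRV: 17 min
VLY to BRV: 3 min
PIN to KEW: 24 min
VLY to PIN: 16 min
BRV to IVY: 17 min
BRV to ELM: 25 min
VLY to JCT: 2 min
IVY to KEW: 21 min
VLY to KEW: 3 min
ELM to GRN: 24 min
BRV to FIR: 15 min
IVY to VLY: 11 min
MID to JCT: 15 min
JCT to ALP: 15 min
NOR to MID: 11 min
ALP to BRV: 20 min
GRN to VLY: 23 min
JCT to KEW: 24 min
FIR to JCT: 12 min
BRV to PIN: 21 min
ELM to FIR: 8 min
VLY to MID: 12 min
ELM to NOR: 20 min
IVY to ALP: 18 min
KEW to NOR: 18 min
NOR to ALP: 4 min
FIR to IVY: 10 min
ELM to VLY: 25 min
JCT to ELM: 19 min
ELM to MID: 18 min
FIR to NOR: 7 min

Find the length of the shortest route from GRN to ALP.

40 min

Settle nodes by increasing distance from GRN:
GRN: 0
VLY: 23  (via GRN)
ELM: 24  (via GRN)
JCT: 25  (via VLY)
KEW: 26  (via VLY)
BRV: 26  (via VLY)
FIR: 32  (via ELM)
IVY: 34  (via VLY)
MID: 35  (via VLY)
PIN: 39  (via VLY)
NOR: 39  (via FIR)
ALP: 40  (via JCT)
Shortest route: GRN–VLY–JCT–ALP = 40 min.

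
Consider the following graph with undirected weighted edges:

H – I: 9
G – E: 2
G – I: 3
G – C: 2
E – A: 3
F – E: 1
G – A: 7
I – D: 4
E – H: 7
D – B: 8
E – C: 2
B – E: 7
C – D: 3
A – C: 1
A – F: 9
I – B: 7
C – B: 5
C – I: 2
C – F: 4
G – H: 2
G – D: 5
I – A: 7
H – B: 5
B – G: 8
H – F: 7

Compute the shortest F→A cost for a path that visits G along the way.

Shortest F→G: F → E → G = 3
Shortest G→A: G → C → A = 3
Total via G: 3 + 3 = 6.

6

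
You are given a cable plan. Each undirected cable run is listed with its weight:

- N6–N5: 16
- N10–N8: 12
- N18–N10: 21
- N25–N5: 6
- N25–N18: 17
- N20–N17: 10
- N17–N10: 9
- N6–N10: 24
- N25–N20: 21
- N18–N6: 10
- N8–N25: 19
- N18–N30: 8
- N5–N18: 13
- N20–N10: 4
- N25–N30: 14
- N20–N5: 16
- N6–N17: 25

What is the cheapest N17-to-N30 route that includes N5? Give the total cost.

46

Shortest N17→N5: N17–N20–N5 = 26
Best N5 to N30: N5–N25–N30 costing 20
Total via N5: 26 + 20 = 46.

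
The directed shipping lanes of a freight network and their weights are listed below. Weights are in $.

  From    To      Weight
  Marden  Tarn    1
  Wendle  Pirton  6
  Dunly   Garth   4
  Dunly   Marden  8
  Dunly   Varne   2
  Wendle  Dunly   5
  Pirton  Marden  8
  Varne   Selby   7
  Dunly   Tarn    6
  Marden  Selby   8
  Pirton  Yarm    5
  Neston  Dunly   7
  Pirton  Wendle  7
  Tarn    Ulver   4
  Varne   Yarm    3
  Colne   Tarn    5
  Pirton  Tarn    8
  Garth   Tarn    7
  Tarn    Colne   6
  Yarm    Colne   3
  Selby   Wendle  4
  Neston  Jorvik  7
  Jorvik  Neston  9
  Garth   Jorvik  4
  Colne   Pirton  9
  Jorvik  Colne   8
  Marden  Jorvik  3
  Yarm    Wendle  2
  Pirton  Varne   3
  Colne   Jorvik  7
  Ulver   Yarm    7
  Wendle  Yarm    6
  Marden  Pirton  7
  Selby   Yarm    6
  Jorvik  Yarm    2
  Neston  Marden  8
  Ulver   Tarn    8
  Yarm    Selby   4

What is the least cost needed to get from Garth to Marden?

$21

Candidate routes:
Garth - Jorvik - Neston - Marden: 4+9+8 = 21
Garth - Jorvik - Yarm - Colne - Pirton - Marden: 4+2+3+9+8 = 26
Garth - Jorvik - Yarm - Wendle - Pirton - Marden: 4+2+2+6+8 = 22
The minimum is $21 via Garth - Jorvik - Neston - Marden.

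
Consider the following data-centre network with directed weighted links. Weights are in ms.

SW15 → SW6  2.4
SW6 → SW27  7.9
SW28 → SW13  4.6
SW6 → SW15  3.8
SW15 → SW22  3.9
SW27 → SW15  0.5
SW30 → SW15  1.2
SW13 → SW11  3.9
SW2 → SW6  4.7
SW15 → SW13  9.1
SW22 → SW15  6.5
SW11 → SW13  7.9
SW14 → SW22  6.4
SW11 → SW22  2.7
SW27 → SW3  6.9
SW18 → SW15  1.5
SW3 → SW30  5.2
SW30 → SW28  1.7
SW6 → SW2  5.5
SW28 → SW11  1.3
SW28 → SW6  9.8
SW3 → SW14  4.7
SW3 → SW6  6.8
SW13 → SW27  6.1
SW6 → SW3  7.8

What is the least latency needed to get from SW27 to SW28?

Settle nodes by increasing distance from SW27:
SW27: 0
SW15: 0.5  (via SW27)
SW6: 2.9  (via SW15)
SW22: 4.4  (via SW15)
SW3: 6.9  (via SW27)
SW2: 8.4  (via SW6)
SW13: 9.6  (via SW15)
SW14: 11.6  (via SW3)
SW30: 12.1  (via SW3)
SW11: 13.5  (via SW13)
SW28: 13.8  (via SW30)
Shortest route: SW27 → SW3 → SW30 → SW28 = 13.8 ms.

13.8 ms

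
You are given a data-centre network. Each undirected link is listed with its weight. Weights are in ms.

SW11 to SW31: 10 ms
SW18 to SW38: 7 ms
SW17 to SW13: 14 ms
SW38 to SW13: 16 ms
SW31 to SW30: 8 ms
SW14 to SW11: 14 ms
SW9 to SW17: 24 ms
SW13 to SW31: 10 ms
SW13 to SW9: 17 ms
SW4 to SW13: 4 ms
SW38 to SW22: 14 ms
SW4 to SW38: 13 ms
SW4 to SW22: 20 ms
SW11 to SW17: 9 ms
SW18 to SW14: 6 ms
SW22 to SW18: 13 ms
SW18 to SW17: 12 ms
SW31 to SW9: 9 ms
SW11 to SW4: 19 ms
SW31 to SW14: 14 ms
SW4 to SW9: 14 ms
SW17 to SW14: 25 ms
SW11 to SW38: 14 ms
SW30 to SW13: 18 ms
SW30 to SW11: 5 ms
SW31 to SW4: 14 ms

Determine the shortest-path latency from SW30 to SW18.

Shortest distances from SW30:
SW30: 0
SW11: 5  (via SW30)
SW31: 8  (via SW30)
SW17: 14  (via SW11)
SW9: 17  (via SW31)
SW13: 18  (via SW30)
SW38: 19  (via SW11)
SW14: 19  (via SW11)
SW4: 22  (via SW31)
SW18: 25  (via SW14)
Shortest route: SW30 → SW11 → SW14 → SW18 = 25 ms.

25 ms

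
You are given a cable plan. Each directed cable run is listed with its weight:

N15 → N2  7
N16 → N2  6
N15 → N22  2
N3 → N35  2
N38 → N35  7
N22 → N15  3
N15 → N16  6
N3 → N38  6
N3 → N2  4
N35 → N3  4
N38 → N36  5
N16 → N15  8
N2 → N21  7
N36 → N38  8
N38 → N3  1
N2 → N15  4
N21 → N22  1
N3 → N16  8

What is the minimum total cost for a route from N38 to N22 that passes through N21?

13

Best N38 to N21: N38–N3–N2–N21 costing 12
Shortest N21→N22: N21–N22 = 1
Total via N21: 12 + 1 = 13.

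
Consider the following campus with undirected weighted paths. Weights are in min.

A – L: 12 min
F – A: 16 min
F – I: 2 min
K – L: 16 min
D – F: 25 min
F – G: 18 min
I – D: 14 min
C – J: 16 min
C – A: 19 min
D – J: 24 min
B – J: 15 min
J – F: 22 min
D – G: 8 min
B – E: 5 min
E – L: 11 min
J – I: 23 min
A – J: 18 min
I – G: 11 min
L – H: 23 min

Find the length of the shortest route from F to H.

51 min

Running Dijkstra from F:
F: 0
I: 2  (via F)
G: 13  (via I)
A: 16  (via F)
D: 16  (via I)
J: 22  (via F)
L: 28  (via A)
C: 35  (via A)
B: 37  (via J)
E: 39  (via L)
K: 44  (via L)
H: 51  (via L)
Shortest route: F–A–L–H = 51 min.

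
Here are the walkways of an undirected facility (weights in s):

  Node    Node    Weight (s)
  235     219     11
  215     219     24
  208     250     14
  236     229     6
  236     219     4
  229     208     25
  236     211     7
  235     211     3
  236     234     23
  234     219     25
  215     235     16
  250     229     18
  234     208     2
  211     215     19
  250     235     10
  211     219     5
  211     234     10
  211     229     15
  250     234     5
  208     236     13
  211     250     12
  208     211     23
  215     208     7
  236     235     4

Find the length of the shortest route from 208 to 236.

Running Dijkstra from 208:
208: 0
234: 2  (via 208)
250: 7  (via 234)
215: 7  (via 208)
211: 12  (via 234)
236: 13  (via 208)
Shortest route: 208 → 236 = 13 s.

13 s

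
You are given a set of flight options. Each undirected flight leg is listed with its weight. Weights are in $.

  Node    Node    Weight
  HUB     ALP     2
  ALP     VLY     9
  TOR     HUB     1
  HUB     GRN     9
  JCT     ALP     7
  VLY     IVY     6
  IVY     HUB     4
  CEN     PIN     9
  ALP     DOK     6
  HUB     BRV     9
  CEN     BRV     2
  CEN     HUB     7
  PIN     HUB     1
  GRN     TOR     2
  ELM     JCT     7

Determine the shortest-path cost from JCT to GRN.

Running Dijkstra from JCT:
JCT: 0
ALP: 7  (via JCT)
ELM: 7  (via JCT)
HUB: 9  (via ALP)
TOR: 10  (via HUB)
PIN: 10  (via HUB)
GRN: 12  (via TOR)
Shortest route: JCT–ALP–HUB–TOR–GRN = $12.

$12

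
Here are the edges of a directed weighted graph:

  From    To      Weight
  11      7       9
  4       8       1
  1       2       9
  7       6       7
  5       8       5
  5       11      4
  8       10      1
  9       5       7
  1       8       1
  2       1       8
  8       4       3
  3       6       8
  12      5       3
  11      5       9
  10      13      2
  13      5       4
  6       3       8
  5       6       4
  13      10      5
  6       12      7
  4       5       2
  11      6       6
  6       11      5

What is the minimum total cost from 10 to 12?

17

Shortest distances from 10:
10: 0
13: 2  (via 10)
5: 6  (via 13)
6: 10  (via 5)
11: 10  (via 5)
8: 11  (via 5)
4: 14  (via 8)
12: 17  (via 6)
Shortest route: 10–13–5–6–12 = 17.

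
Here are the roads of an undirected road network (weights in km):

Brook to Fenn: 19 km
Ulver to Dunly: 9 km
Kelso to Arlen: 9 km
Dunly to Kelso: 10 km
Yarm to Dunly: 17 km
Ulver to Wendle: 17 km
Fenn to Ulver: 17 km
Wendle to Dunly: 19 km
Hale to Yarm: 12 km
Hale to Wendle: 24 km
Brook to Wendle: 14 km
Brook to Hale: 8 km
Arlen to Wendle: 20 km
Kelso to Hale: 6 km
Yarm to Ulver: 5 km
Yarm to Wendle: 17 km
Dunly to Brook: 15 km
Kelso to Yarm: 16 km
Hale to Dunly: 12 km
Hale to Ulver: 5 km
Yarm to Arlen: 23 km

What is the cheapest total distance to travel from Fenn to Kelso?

28 km

Shortest distances from Fenn:
Fenn: 0
Ulver: 17  (via Fenn)
Brook: 19  (via Fenn)
Hale: 22  (via Ulver)
Yarm: 22  (via Ulver)
Dunly: 26  (via Ulver)
Kelso: 28  (via Hale)
Shortest route: Fenn → Ulver → Hale → Kelso = 28 km.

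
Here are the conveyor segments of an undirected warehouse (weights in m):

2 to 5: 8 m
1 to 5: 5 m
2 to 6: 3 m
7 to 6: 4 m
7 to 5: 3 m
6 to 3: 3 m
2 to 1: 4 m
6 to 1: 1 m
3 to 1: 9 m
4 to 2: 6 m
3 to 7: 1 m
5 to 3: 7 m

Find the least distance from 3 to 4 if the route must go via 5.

Best 3 to 5: 3–7–5 costing 4
Shortest 5→4: 5–2–4 = 14
Total via 5: 4 + 14 = 18 m.

18 m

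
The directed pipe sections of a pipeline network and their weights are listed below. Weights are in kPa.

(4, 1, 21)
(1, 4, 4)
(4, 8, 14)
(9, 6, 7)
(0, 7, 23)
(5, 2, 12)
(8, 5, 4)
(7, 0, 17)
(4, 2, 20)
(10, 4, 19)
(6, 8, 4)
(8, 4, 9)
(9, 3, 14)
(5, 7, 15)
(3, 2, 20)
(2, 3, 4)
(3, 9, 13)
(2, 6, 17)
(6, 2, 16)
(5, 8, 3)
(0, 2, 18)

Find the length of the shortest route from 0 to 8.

39 kPa

Settle nodes by increasing distance from 0:
0: 0
2: 18  (via 0)
3: 22  (via 2)
7: 23  (via 0)
6: 35  (via 2)
9: 35  (via 3)
8: 39  (via 6)
Shortest route: 0 → 2 → 6 → 8 = 39 kPa.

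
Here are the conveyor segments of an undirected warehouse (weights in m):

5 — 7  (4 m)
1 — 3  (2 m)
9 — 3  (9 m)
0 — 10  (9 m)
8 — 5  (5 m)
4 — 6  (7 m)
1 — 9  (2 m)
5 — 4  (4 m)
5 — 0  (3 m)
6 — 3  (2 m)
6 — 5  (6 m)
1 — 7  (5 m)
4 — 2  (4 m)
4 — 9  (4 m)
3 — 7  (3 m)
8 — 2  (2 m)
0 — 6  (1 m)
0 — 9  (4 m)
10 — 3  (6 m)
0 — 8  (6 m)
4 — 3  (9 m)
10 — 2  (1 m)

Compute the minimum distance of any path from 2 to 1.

Settle nodes by increasing distance from 2:
2: 0
10: 1  (via 2)
8: 2  (via 2)
4: 4  (via 2)
3: 7  (via 10)
5: 7  (via 8)
0: 8  (via 8)
9: 8  (via 4)
1: 9  (via 3)
Shortest route: 2–10–3–1 = 9 m.

9 m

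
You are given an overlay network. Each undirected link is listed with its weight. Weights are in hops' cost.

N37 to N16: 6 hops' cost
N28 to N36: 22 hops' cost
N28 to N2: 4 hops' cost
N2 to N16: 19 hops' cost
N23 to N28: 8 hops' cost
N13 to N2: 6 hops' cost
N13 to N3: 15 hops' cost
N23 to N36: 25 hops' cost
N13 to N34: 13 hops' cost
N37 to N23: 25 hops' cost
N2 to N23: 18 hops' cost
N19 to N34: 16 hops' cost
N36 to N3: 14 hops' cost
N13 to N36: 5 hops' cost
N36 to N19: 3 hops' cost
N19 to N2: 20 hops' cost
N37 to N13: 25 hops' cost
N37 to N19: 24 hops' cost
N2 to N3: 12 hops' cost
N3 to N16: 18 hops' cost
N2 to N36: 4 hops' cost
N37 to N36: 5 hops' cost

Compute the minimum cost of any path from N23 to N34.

31 hops' cost

Shortest distances from N23:
N23: 0
N28: 8  (via N23)
N2: 12  (via N28)
N36: 16  (via N2)
N13: 18  (via N2)
N19: 19  (via N36)
N37: 21  (via N36)
N3: 24  (via N2)
N16: 27  (via N37)
N34: 31  (via N13)
Shortest route: N23–N28–N2–N13–N34 = 31 hops' cost.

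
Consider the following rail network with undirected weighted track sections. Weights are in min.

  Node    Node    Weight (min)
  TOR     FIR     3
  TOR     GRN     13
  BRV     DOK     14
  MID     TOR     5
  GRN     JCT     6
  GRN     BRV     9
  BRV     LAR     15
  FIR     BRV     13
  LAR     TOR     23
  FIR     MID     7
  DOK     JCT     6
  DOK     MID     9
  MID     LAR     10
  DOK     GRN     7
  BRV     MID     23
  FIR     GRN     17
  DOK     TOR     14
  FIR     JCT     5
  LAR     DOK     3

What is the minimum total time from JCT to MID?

12 min

Compare a few routes:
JCT–FIR–MID: 5+7 = 12
JCT–FIR–TOR–MID: 5+3+5 = 13
The minimum is 12 min via JCT–FIR–MID.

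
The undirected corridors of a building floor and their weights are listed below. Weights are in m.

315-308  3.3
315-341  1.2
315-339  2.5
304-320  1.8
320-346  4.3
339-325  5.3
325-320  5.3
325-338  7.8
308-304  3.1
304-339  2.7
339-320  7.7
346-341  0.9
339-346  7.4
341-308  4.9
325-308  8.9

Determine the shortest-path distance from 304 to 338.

Running Dijkstra from 304:
304: 0
320: 1.8  (via 304)
339: 2.7  (via 304)
308: 3.1  (via 304)
315: 5.2  (via 339)
346: 6.1  (via 320)
341: 6.4  (via 315)
325: 7.1  (via 320)
338: 14.9  (via 325)
Shortest route: 304–320–325–338 = 14.9 m.

14.9 m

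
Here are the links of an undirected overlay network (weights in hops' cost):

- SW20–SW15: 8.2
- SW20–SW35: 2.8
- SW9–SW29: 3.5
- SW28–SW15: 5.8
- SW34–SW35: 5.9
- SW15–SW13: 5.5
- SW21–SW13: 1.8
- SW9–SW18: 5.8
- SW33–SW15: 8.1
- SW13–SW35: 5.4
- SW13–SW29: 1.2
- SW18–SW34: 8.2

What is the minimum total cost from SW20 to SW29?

Candidate routes:
SW20 → SW15 → SW13 → SW29: 8.2+5.5+1.2 = 14.9
SW20 → SW35 → SW13 → SW29: 2.8+5.4+1.2 = 9.4
The minimum is 9.4 hops' cost via SW20 → SW35 → SW13 → SW29.

9.4 hops' cost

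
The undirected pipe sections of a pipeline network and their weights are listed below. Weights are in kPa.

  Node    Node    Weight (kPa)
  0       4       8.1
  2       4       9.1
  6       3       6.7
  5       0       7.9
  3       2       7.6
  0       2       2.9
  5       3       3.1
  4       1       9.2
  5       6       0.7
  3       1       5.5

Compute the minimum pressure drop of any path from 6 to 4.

16.7 kPa

Running Dijkstra from 6:
6: 0
5: 0.7  (via 6)
3: 3.8  (via 5)
0: 8.6  (via 5)
1: 9.3  (via 3)
2: 11.4  (via 3)
4: 16.7  (via 0)
Shortest route: 6–5–0–4 = 16.7 kPa.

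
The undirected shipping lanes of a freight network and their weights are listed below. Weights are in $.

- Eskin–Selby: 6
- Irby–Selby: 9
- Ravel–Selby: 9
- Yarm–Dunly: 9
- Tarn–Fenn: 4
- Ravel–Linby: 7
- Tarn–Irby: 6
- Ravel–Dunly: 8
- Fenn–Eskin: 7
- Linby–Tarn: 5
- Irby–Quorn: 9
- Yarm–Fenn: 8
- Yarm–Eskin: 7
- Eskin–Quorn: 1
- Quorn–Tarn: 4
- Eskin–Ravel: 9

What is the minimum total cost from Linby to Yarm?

$17

Shortest distances from Linby:
Linby: 0
Tarn: 5  (via Linby)
Ravel: 7  (via Linby)
Fenn: 9  (via Tarn)
Quorn: 9  (via Tarn)
Eskin: 10  (via Quorn)
Irby: 11  (via Tarn)
Dunly: 15  (via Ravel)
Selby: 16  (via Ravel)
Yarm: 17  (via Fenn)
Shortest route: Linby–Tarn–Fenn–Yarm = $17.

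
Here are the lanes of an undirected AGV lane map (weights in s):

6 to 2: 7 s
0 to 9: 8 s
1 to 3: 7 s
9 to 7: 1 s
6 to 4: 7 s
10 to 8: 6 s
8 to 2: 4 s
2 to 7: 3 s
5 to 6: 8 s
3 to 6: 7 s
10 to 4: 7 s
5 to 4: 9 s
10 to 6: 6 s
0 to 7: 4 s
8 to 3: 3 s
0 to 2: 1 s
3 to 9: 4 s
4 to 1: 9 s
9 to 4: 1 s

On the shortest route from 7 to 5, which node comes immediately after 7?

Candidate routes:
7 → 9 → 4 → 6 → 5: 1+1+7+8 = 17
7 → 9 → 4 → 5: 1+1+9 = 11
Cheapest is 7 → 9 → 4 → 5 at 11 s.
So from 7 the first move is to 9.

9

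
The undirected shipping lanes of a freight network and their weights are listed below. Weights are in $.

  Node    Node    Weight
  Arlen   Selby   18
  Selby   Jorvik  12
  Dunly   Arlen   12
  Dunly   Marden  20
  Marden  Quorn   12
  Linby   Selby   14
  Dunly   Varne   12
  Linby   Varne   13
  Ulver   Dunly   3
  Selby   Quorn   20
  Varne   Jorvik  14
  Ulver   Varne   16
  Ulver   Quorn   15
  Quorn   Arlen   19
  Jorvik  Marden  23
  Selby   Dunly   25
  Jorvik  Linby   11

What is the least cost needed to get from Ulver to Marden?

Running Dijkstra from Ulver:
Ulver: 0
Dunly: 3  (via Ulver)
Quorn: 15  (via Ulver)
Arlen: 15  (via Dunly)
Varne: 15  (via Dunly)
Marden: 23  (via Dunly)
Shortest route: Ulver–Dunly–Marden = $23.

$23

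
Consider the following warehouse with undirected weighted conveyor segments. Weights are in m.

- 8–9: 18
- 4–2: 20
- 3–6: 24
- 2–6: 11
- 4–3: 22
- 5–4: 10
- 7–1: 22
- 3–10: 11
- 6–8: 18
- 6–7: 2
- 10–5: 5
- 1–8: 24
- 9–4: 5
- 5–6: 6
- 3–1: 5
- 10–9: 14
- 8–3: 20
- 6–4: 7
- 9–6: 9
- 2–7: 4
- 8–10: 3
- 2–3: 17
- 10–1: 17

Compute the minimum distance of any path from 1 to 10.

16 m

Enumerating some paths:
1–8–10: 24+3 = 27
1–3–10: 5+11 = 16
1–3–8–10: 5+20+3 = 28
1–10: 17 = 17
The minimum is 16 m via 1–3–10.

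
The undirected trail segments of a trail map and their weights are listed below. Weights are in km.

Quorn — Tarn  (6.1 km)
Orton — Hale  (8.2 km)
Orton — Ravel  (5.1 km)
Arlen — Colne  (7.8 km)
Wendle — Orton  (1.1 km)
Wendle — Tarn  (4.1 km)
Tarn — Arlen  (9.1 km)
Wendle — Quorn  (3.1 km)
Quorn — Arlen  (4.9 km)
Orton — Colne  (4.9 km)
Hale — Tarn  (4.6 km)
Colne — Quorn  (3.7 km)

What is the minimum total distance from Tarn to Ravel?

10.3 km

Shortest distances from Tarn:
Tarn: 0
Wendle: 4.1  (via Tarn)
Hale: 4.6  (via Tarn)
Orton: 5.2  (via Wendle)
Quorn: 6.1  (via Tarn)
Arlen: 9.1  (via Tarn)
Colne: 9.8  (via Quorn)
Ravel: 10.3  (via Orton)
Shortest route: Tarn → Wendle → Orton → Ravel = 10.3 km.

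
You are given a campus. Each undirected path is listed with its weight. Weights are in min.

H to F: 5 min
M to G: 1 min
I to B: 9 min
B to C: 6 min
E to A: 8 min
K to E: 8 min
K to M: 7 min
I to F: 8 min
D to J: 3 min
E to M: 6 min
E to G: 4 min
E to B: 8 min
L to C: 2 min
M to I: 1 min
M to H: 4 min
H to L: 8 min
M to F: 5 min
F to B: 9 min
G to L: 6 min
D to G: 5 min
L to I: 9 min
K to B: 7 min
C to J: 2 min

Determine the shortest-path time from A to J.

20 min

Settle nodes by increasing distance from A:
A: 0
E: 8  (via A)
G: 12  (via E)
M: 13  (via G)
I: 14  (via M)
B: 16  (via E)
K: 16  (via E)
D: 17  (via G)
H: 17  (via M)
F: 18  (via M)
L: 18  (via G)
C: 20  (via L)
J: 20  (via D)
Shortest route: A → E → G → D → J = 20 min.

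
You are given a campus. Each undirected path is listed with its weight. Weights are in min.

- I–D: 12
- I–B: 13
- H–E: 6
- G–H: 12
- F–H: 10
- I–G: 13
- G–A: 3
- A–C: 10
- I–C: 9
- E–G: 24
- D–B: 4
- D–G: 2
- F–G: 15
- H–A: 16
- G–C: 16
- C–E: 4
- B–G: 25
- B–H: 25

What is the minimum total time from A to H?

Shortest distances from A:
A: 0
G: 3  (via A)
D: 5  (via G)
B: 9  (via D)
C: 10  (via A)
E: 14  (via C)
H: 15  (via G)
Shortest route: A → G → H = 15 min.

15 min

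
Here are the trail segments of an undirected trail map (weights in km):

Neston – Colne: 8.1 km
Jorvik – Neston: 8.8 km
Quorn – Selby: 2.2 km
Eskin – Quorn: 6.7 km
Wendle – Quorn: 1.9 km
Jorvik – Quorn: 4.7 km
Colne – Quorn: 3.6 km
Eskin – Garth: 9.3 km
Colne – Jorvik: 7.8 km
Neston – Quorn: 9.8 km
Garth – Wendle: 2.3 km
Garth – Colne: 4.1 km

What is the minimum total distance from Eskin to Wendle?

Running Dijkstra from Eskin:
Eskin: 0
Quorn: 6.7  (via Eskin)
Wendle: 8.6  (via Quorn)
Shortest route: Eskin–Quorn–Wendle = 8.6 km.

8.6 km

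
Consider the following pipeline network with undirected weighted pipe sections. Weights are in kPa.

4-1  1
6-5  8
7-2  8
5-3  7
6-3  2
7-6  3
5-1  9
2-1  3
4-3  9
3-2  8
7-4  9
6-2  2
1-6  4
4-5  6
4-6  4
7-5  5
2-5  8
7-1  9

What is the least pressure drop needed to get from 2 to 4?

4 kPa

Running Dijkstra from 2:
2: 0
6: 2  (via 2)
1: 3  (via 2)
3: 4  (via 6)
4: 4  (via 1)
Shortest route: 2–1–4 = 4 kPa.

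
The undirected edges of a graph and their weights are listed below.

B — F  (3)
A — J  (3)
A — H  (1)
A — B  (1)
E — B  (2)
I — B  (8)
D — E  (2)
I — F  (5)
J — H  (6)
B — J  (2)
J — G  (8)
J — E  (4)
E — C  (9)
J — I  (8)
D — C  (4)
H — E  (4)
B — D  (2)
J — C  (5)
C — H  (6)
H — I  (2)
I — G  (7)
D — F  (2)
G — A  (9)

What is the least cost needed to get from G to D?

12

Running Dijkstra from G:
G: 0
I: 7  (via G)
J: 8  (via G)
A: 9  (via G)
H: 9  (via I)
B: 10  (via J)
D: 12  (via B)
Shortest route: G–J–B–D = 12.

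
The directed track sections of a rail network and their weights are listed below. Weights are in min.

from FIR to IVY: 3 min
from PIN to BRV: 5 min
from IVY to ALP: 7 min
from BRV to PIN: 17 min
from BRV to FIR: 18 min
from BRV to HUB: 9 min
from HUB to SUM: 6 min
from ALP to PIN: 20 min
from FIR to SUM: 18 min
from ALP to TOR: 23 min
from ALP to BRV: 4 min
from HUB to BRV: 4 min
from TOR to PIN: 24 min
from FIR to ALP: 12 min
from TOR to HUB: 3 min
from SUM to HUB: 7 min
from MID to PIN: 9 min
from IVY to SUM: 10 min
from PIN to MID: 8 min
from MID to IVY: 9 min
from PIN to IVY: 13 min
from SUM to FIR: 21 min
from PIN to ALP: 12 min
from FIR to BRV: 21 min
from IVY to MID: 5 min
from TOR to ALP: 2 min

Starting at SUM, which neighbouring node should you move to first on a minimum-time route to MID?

FIR

Compare a few routes:
SUM → HUB → BRV → FIR → IVY → MID: 7+4+18+3+5 = 37
SUM → FIR → IVY → MID: 21+3+5 = 29
SUM → HUB → BRV → PIN → MID: 7+4+17+8 = 36
The minimum is 29 min via SUM → FIR → IVY → MID.
So from SUM the first move is to FIR.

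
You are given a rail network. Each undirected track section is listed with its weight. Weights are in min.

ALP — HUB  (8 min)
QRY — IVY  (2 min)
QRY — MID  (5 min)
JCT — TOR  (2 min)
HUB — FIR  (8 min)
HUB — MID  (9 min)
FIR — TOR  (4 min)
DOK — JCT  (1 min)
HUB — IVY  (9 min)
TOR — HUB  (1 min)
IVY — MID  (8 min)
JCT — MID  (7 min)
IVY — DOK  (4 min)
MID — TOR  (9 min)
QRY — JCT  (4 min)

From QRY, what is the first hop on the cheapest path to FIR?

Compare a few routes:
QRY → JCT → TOR → HUB → FIR: 4+2+1+8 = 15
QRY → JCT → TOR → FIR: 4+2+4 = 10
QRY → IVY → HUB → TOR → FIR: 2+9+1+4 = 16
QRY → IVY → DOK → JCT → TOR → FIR: 2+4+1+2+4 = 13
The minimum is 10 min via QRY → JCT → TOR → FIR.
So from QRY the first move is to JCT.

JCT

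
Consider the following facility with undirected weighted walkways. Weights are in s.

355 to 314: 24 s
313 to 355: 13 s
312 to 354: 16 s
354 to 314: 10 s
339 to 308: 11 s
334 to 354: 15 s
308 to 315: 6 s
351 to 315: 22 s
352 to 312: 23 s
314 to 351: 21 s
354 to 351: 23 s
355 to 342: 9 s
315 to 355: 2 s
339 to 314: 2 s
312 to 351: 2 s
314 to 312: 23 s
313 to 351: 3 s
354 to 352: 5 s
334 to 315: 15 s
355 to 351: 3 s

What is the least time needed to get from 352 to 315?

28 s

Enumerating some paths:
352 - 312 - 351 - 355 - 315: 23+2+3+2 = 30
352 - 354 - 312 - 351 - 355 - 315: 5+16+2+3+2 = 28
The minimum is 28 s via 352 - 354 - 312 - 351 - 355 - 315.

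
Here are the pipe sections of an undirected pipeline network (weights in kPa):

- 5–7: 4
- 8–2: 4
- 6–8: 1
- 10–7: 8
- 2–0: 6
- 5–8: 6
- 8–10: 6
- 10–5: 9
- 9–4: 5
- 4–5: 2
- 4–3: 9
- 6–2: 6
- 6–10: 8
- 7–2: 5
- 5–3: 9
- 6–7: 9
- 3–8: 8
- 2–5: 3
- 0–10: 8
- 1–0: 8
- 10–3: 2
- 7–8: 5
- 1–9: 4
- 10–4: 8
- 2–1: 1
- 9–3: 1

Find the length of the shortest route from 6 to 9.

Compare a few routes:
6–8–2–1–9: 1+4+1+4 = 10
6–10–3–9: 8+2+1 = 11
6–2–1–9: 6+1+4 = 11
6–8–5–4–9: 1+6+2+5 = 14
The minimum is 10 kPa via 6–8–2–1–9.

10 kPa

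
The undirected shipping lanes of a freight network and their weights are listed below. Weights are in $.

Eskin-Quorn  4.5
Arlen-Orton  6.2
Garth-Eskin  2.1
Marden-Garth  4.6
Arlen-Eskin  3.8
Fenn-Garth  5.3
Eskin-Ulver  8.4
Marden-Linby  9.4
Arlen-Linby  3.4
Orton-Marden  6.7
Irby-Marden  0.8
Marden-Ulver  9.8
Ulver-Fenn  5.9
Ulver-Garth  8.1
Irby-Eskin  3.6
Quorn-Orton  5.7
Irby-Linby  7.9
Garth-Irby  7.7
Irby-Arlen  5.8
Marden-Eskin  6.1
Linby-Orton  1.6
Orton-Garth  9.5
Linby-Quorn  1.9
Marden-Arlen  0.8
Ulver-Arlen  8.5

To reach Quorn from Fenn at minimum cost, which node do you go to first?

Candidate routes:
Fenn → Garth → Eskin → Quorn: 5.3+2.1+4.5 = 11.9
Fenn → Garth → Marden → Arlen → Linby → Quorn: 5.3+4.6+0.8+3.4+1.9 = 16
Cheapest is Fenn → Garth → Eskin → Quorn at $11.9.
So from Fenn the first move is to Garth.

Garth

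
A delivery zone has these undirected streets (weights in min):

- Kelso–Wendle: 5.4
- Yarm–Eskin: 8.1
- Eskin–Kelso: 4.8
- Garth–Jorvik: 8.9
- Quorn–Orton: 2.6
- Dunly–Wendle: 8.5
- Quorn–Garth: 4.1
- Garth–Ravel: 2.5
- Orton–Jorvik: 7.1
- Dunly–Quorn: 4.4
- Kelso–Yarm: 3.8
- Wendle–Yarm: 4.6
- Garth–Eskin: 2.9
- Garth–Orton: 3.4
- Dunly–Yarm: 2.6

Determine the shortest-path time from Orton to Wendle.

14.2 min

Compare a few routes:
Orton–Quorn–Dunly–Yarm–Wendle: 2.6+4.4+2.6+4.6 = 14.2
Orton–Quorn–Dunly–Yarm–Kelso–Wendle: 2.6+4.4+2.6+3.8+5.4 = 18.8
Orton–Garth–Eskin–Kelso–Wendle: 3.4+2.9+4.8+5.4 = 16.5
Orton–Quorn–Dunly–Wendle: 2.6+4.4+8.5 = 15.5
Cheapest is Orton–Quorn–Dunly–Yarm–Wendle at 14.2 min.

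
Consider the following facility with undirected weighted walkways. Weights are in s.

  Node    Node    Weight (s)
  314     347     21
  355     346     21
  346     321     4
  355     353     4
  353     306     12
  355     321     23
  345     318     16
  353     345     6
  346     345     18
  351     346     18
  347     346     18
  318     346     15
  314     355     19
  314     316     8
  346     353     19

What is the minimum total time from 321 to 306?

Running Dijkstra from 321:
321: 0
346: 4  (via 321)
318: 19  (via 346)
347: 22  (via 346)
351: 22  (via 346)
345: 22  (via 346)
353: 23  (via 346)
355: 23  (via 321)
306: 35  (via 353)
Shortest route: 321–346–353–306 = 35 s.

35 s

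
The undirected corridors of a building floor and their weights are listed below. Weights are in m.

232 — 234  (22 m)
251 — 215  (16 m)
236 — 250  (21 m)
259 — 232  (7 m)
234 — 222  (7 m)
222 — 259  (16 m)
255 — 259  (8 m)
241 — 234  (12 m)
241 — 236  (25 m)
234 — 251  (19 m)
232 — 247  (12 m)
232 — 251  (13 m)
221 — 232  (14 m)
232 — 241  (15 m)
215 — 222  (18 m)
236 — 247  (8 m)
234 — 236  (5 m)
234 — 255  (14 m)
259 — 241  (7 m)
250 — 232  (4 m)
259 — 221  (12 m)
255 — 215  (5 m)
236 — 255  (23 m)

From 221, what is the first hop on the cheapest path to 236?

Candidate routes:
221 - 259 - 241 - 234 - 236: 12+7+12+5 = 36
221 - 232 - 247 - 236: 14+12+8 = 34
Cheapest is 221 - 232 - 247 - 236 at 34 m.
So from 221 the first move is to 232.

232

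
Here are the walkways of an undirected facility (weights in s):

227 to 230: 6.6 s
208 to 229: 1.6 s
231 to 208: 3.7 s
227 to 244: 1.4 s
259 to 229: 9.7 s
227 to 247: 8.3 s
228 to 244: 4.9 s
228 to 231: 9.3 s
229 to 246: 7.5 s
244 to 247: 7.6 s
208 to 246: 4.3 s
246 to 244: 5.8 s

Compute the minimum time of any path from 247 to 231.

Candidate routes:
247 → 244 → 246 → 208 → 231: 7.6+5.8+4.3+3.7 = 21.4
247 → 244 → 228 → 231: 7.6+4.9+9.3 = 21.8
The minimum is 21.4 s via 247 → 244 → 246 → 208 → 231.

21.4 s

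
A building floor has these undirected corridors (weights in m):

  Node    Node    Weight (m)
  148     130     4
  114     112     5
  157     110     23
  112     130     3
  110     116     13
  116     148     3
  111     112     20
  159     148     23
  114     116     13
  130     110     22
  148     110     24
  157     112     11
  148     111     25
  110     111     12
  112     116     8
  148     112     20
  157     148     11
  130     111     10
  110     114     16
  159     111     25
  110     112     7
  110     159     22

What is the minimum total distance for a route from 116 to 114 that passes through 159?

60 m

Shortest 116→159: 116 → 148 → 159 = 26
Best 159 to 114: 159 → 110 → 112 → 114 costing 34
Total via 159: 26 + 34 = 60 m.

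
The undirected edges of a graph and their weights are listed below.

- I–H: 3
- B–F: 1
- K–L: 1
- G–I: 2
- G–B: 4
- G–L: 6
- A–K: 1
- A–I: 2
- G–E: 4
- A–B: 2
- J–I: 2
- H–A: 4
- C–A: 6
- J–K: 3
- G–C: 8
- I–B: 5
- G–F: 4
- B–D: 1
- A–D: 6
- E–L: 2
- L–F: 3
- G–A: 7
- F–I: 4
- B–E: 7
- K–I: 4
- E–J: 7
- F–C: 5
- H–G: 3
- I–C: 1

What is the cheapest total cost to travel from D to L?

Shortest distances from D:
D: 0
B: 1  (via D)
F: 2  (via B)
A: 3  (via B)
K: 4  (via A)
G: 5  (via B)
I: 5  (via A)
L: 5  (via F)
Shortest route: D–B–F–L = 5.

5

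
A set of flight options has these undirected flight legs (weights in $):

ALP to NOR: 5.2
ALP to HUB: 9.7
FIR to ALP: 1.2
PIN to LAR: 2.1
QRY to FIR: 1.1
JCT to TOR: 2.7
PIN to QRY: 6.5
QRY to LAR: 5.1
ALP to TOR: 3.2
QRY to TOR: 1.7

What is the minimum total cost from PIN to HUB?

Shortest distances from PIN:
PIN: 0
LAR: 2.1  (via PIN)
QRY: 6.5  (via PIN)
FIR: 7.6  (via QRY)
TOR: 8.2  (via QRY)
ALP: 8.8  (via FIR)
JCT: 10.9  (via TOR)
NOR: 14  (via ALP)
HUB: 18.5  (via ALP)
Shortest route: PIN → QRY → FIR → ALP → HUB = $18.5.

$18.5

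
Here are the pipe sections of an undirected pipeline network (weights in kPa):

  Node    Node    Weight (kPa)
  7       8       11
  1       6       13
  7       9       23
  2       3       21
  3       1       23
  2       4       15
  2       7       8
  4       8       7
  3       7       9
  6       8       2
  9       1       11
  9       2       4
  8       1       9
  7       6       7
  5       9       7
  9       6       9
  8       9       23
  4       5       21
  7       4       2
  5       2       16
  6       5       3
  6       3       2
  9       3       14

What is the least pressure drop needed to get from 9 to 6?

9 kPa

Candidate routes:
9 → 5 → 6: 7+3 = 10
9 → 6: 9 = 9
The minimum is 9 kPa via 9 → 6.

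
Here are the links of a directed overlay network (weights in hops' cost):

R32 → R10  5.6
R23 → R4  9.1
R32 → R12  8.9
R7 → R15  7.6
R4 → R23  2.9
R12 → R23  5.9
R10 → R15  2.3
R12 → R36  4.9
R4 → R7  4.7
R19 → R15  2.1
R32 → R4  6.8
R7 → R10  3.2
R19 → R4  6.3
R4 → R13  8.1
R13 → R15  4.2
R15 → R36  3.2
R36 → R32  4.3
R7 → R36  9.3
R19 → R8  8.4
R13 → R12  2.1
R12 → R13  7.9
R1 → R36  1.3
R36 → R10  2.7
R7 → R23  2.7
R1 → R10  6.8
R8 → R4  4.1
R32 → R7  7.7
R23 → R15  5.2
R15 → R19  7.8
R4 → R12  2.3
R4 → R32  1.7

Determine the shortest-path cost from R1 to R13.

20.5 hops' cost

Shortest distances from R1:
R1: 0
R36: 1.3  (via R1)
R10: 4  (via R36)
R32: 5.6  (via R36)
R15: 6.3  (via R10)
R4: 12.4  (via R32)
R7: 13.3  (via R32)
R19: 14.1  (via R15)
R12: 14.5  (via R32)
R23: 15.3  (via R4)
R13: 20.5  (via R4)
Shortest route: R1 → R36 → R32 → R4 → R13 = 20.5 hops' cost.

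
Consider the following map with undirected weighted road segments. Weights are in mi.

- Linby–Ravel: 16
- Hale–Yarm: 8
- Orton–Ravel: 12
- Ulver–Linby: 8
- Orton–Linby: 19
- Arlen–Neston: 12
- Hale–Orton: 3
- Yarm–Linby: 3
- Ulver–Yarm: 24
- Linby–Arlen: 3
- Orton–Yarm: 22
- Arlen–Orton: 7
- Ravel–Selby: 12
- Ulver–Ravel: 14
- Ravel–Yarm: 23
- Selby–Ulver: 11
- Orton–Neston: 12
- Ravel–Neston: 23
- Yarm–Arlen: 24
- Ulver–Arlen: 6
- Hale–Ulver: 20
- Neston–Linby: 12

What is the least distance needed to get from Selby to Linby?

19 mi

Settle nodes by increasing distance from Selby:
Selby: 0
Ulver: 11  (via Selby)
Ravel: 12  (via Selby)
Arlen: 17  (via Ulver)
Linby: 19  (via Ulver)
Shortest route: Selby → Ulver → Linby = 19 mi.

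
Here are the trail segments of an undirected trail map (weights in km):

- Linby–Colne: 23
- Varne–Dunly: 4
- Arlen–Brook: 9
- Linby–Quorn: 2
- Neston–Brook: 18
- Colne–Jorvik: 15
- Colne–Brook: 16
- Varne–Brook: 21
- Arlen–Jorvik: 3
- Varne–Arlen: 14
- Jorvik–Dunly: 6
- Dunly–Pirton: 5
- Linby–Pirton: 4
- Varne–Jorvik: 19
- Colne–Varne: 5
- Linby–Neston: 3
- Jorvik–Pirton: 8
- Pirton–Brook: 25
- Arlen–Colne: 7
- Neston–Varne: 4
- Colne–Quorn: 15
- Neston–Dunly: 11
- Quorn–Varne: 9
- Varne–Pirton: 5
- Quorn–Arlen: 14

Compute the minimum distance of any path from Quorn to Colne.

14 km

Settle nodes by increasing distance from Quorn:
Quorn: 0
Linby: 2  (via Quorn)
Neston: 5  (via Linby)
Pirton: 6  (via Linby)
Varne: 9  (via Quorn)
Dunly: 11  (via Pirton)
Colne: 14  (via Varne)
Shortest route: Quorn–Varne–Colne = 14 km.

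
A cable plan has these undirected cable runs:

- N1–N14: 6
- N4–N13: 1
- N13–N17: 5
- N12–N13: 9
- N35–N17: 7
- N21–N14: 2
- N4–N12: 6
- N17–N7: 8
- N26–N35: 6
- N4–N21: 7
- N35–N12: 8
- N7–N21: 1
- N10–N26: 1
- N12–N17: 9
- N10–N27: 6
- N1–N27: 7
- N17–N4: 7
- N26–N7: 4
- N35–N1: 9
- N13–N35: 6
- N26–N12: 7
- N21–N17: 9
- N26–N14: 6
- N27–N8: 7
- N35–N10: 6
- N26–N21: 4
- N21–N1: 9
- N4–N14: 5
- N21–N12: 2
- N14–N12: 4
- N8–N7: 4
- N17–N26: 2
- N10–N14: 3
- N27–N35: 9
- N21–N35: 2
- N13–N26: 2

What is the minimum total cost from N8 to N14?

7

Candidate routes:
N8 → N7 → N21 → N12 → N14: 4+1+2+4 = 11
N8 → N7 → N21 → N14: 4+1+2 = 7
The minimum is 7 via N8 → N7 → N21 → N14.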